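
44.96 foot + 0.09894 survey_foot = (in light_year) 1.452e-15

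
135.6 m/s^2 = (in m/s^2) 135.6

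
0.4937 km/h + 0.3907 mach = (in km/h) 479.4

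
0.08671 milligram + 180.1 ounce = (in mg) 5.106e+06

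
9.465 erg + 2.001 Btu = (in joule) 2111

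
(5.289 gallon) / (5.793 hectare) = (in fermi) 3.456e+08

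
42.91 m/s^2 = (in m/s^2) 42.91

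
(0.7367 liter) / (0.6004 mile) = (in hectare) 7.624e-11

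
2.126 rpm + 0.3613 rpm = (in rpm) 2.487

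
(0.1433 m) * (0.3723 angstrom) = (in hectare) 5.335e-16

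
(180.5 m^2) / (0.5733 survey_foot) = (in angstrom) 1.033e+13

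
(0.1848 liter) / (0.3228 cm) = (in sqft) 0.6162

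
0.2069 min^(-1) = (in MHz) 3.448e-09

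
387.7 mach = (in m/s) 1.32e+05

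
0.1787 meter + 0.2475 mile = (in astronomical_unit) 2.664e-09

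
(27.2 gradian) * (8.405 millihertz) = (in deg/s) 0.2058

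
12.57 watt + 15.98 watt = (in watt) 28.55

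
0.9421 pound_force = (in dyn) 4.191e+05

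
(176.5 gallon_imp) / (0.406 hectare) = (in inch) 0.007781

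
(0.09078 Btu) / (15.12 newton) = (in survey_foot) 20.78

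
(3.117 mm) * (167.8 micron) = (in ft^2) 5.63e-06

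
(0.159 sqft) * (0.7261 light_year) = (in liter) 1.015e+17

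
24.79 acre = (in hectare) 10.03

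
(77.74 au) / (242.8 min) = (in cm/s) 7.983e+10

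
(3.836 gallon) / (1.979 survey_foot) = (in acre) 5.949e-06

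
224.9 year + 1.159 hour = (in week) 1.173e+04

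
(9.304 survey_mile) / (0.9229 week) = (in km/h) 0.09657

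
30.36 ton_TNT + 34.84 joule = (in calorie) 3.036e+10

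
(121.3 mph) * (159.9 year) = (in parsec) 8.862e-06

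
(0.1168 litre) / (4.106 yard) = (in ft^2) 0.0003349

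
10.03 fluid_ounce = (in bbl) 0.001866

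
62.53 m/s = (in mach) 0.1836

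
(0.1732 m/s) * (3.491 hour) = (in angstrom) 2.177e+13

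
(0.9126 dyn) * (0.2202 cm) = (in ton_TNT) 4.803e-18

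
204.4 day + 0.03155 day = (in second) 1.766e+07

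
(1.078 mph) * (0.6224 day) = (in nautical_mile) 13.99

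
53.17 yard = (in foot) 159.5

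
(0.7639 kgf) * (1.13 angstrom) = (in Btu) 8.023e-13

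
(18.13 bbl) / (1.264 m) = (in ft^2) 24.55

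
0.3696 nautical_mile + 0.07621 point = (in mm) 6.845e+05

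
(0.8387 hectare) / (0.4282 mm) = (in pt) 5.552e+10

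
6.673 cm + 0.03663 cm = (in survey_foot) 0.2201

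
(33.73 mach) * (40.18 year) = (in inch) 5.729e+14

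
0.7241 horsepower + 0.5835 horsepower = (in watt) 975.1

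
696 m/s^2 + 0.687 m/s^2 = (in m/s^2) 696.7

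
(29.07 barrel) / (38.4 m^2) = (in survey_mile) 7.479e-05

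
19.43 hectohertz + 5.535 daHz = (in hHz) 19.98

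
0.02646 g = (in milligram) 26.46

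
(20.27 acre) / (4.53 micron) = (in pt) 5.133e+13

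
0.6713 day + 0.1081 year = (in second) 3.467e+06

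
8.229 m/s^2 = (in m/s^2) 8.229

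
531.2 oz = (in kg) 15.06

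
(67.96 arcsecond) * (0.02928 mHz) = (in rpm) 9.212e-08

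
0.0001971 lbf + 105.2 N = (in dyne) 1.052e+07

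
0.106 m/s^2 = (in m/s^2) 0.106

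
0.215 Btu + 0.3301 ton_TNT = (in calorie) 3.301e+08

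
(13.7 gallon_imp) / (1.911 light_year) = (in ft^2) 3.708e-17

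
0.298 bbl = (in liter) 47.38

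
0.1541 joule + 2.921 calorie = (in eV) 7.724e+19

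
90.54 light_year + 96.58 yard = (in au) 5.726e+06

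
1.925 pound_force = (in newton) 8.563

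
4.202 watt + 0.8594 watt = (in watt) 5.061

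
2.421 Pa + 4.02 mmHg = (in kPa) 0.5384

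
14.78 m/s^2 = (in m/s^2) 14.78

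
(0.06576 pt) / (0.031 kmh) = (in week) 4.454e-09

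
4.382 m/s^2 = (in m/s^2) 4.382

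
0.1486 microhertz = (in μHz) 0.1486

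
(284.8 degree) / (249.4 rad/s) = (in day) 2.307e-07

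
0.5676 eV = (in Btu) 8.619e-23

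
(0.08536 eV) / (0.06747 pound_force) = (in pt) 1.292e-16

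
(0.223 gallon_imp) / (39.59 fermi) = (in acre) 6.328e+06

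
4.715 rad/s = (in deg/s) 270.1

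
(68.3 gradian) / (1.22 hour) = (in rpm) 0.002333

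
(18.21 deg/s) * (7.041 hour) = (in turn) 1282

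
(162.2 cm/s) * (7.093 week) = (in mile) 4324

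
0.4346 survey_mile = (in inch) 2.754e+04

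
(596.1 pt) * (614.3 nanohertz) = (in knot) 2.511e-07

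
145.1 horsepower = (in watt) 1.082e+05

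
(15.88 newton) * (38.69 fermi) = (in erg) 6.144e-06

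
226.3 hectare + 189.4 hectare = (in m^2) 4.157e+06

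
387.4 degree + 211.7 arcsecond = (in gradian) 430.5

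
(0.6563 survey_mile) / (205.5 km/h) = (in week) 3.059e-05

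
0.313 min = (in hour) 0.005217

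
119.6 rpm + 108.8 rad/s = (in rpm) 1159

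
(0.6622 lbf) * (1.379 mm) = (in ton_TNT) 9.708e-13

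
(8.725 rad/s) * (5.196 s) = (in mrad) 4.534e+04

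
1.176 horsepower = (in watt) 876.9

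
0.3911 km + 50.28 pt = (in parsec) 1.268e-14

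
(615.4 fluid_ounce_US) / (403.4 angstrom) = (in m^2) 4.512e+05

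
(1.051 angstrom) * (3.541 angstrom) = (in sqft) 4.006e-19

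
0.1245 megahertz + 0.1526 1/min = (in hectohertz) 1245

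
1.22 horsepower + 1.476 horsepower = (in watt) 2010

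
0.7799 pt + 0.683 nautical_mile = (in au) 8.455e-09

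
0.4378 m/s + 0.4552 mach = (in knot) 302.1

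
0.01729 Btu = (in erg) 1.824e+08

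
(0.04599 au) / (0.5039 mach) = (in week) 66.3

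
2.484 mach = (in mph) 1892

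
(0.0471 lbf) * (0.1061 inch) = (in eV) 3.524e+15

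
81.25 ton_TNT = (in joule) 3.4e+11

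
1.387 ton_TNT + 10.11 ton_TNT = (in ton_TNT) 11.5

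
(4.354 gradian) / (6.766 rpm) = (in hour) 2.681e-05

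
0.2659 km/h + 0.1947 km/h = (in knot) 0.2487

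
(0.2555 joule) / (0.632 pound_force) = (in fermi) 9.088e+13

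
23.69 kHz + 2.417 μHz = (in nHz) 2.369e+13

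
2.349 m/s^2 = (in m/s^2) 2.349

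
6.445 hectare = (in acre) 15.93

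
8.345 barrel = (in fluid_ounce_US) 4.486e+04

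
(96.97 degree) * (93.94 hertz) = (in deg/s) 9109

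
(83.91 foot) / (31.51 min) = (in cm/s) 1.353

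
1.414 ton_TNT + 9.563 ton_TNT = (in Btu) 4.353e+07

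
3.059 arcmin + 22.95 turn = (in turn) 22.95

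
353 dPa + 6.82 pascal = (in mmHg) 0.3159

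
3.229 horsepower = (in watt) 2408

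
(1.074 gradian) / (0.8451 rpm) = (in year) 6.045e-09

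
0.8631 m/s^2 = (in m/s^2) 0.8631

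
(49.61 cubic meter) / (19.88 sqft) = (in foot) 88.13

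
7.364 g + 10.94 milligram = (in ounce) 0.2601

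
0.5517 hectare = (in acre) 1.363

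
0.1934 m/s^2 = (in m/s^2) 0.1934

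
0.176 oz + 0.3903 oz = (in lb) 0.03539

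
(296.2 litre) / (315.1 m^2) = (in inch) 0.03701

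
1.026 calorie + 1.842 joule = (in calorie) 1.466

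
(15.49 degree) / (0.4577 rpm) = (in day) 6.528e-05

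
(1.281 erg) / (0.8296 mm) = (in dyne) 15.44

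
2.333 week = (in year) 0.04474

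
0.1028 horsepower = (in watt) 76.66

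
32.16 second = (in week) 5.317e-05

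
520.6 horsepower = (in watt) 3.882e+05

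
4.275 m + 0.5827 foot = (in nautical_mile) 0.002404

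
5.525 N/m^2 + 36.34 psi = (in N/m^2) 2.506e+05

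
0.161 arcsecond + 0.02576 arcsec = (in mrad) 0.0009054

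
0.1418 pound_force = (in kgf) 0.06432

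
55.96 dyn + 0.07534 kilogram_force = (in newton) 0.7394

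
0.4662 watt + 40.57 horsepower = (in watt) 3.025e+04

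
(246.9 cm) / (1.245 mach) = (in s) 0.005824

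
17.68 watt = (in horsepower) 0.02371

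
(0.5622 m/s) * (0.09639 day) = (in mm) 4.682e+06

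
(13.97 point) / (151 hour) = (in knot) 1.762e-08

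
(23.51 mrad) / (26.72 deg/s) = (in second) 0.05041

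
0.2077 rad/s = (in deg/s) 11.9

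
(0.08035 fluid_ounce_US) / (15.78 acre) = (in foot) 1.221e-10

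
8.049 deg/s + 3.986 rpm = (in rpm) 5.328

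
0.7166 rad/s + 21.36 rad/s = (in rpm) 210.8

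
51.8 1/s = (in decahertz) 5.18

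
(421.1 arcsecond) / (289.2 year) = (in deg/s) 1.283e-11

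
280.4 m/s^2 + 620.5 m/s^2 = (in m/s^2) 900.9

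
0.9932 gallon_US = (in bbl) 0.02365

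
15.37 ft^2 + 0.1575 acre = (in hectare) 0.06388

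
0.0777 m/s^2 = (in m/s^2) 0.0777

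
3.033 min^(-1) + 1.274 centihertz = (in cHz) 6.329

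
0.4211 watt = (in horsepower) 0.0005647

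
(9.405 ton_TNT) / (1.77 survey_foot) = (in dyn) 7.294e+15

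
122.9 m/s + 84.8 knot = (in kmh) 599.5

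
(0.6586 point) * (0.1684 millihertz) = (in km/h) 1.409e-07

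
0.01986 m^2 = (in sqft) 0.2138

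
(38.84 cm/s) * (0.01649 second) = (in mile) 3.98e-06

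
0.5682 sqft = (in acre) 1.304e-05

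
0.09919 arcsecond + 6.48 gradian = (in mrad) 101.8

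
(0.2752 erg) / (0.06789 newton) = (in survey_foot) 1.33e-06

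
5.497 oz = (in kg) 0.1558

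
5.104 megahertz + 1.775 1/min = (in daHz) 5.104e+05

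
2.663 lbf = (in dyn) 1.185e+06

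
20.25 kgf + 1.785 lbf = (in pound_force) 46.43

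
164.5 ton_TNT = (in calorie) 1.645e+11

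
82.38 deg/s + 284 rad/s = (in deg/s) 1.635e+04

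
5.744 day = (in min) 8271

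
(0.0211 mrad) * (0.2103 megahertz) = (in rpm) 42.37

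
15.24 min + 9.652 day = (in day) 9.663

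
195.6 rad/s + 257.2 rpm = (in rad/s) 222.5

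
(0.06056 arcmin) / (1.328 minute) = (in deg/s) 1.267e-05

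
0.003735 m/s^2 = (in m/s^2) 0.003735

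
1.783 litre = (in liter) 1.783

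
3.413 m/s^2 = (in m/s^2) 3.413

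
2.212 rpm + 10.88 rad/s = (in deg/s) 636.7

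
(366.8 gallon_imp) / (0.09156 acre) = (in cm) 0.45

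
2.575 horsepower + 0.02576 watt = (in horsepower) 2.575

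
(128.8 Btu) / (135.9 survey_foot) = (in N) 3281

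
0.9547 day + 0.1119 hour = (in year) 0.002628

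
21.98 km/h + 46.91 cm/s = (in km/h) 23.67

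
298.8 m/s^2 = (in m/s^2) 298.8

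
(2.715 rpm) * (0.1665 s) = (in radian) 0.04734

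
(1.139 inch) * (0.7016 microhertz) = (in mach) 5.961e-11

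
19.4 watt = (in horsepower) 0.02602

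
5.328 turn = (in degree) 1918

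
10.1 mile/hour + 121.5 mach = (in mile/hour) 9.255e+04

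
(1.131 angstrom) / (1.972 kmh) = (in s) 2.065e-10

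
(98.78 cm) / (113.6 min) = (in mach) 4.256e-07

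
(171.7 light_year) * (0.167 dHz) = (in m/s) 2.713e+16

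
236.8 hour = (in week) 1.41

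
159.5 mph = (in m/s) 71.3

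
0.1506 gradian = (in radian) 0.002366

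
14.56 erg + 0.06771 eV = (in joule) 1.456e-06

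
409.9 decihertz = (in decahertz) 4.099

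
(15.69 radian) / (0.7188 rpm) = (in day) 0.002413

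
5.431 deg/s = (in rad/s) 0.09479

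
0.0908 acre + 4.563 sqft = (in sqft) 3960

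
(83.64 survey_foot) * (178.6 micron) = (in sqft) 0.04901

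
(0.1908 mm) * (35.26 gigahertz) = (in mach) 1.976e+04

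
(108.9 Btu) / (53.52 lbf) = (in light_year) 5.101e-14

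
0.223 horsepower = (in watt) 166.3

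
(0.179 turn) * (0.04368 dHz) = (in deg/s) 0.2815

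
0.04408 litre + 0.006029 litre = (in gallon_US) 0.01324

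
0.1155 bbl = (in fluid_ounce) 620.9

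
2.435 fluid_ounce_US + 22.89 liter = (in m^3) 0.02296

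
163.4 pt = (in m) 0.05764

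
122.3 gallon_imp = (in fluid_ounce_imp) 1.957e+04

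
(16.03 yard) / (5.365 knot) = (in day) 6.147e-05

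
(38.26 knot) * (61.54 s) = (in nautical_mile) 0.654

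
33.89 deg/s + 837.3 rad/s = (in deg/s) 4.801e+04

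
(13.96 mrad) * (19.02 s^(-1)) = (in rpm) 2.536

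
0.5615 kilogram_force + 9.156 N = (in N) 14.66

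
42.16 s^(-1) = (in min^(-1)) 2530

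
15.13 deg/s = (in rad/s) 0.2641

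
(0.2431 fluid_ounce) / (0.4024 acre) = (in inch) 1.738e-07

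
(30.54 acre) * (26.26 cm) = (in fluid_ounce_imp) 1.142e+09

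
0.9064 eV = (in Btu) 1.376e-22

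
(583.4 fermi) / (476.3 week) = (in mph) 4.53e-21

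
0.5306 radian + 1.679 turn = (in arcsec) 2.285e+06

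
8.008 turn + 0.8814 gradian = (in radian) 50.33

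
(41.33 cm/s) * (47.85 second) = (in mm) 1.978e+04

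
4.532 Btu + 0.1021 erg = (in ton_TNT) 1.143e-06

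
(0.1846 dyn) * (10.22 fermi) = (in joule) 1.887e-20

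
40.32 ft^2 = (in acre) 0.0009256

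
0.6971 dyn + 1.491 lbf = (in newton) 6.632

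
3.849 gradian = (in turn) 0.009623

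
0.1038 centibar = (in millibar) 1.038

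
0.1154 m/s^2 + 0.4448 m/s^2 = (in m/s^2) 0.5602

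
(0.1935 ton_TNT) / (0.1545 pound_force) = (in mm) 1.178e+12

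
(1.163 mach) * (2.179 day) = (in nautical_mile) 4.026e+04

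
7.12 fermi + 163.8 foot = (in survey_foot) 163.8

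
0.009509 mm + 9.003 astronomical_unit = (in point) 3.818e+15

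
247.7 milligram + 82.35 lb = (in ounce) 1318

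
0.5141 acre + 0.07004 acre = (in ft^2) 2.545e+04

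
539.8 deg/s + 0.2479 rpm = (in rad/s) 9.447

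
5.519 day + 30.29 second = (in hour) 132.5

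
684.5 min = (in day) 0.4753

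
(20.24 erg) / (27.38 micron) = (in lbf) 0.01662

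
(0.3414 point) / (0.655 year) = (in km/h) 2.099e-11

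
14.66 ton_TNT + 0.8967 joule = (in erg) 6.134e+17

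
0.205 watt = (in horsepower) 0.0002749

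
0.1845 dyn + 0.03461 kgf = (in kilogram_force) 0.03461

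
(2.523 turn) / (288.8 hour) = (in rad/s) 1.525e-05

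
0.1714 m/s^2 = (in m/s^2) 0.1714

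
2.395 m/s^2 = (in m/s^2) 2.395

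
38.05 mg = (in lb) 8.389e-05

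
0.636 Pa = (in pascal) 0.636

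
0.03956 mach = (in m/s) 13.47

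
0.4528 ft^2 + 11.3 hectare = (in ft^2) 1.216e+06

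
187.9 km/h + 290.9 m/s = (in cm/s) 3.431e+04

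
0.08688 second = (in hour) 2.413e-05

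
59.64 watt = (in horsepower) 0.07998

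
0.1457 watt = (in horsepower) 0.0001954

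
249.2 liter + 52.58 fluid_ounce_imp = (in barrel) 1.577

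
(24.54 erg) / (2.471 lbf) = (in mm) 0.0002233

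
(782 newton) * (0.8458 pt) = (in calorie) 0.05577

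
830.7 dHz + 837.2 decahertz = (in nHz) 8.455e+12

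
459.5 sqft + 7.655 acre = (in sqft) 3.339e+05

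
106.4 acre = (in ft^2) 4.635e+06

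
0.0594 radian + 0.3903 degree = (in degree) 3.794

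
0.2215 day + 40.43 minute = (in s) 2.156e+04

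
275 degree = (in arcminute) 1.65e+04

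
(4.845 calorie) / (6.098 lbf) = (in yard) 0.8173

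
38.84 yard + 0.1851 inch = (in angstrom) 3.552e+11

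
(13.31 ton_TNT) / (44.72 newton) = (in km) 1.245e+06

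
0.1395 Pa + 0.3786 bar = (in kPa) 37.86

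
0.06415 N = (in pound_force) 0.01442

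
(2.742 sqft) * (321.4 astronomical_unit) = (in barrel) 7.704e+13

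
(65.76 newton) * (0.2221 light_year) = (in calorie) 3.303e+16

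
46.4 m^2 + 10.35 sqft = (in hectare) 0.004736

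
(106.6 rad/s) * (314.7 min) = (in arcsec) 4.152e+11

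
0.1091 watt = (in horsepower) 0.0001463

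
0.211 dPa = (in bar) 2.11e-07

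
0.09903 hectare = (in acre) 0.2447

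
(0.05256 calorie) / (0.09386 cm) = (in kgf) 23.89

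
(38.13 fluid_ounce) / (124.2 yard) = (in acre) 2.454e-09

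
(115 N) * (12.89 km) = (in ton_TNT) 0.0003543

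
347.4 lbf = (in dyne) 1.545e+08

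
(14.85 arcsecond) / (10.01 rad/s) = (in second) 7.192e-06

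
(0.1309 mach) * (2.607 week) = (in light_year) 7.428e-09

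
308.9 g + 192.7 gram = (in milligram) 5.016e+05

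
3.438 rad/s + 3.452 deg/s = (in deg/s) 200.4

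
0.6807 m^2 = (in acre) 0.0001682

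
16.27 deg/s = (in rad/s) 0.284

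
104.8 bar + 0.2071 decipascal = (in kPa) 1.048e+04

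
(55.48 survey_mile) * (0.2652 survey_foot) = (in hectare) 0.7217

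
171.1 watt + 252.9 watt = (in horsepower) 0.5686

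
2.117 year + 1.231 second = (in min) 1.113e+06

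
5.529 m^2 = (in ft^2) 59.51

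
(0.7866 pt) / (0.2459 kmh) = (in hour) 1.128e-06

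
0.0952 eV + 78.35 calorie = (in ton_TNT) 7.835e-08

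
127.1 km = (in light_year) 1.343e-11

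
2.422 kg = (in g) 2422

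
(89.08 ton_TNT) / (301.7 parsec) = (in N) 4.004e-08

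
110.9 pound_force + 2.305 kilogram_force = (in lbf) 116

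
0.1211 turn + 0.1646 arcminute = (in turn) 0.1211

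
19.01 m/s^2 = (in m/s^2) 19.01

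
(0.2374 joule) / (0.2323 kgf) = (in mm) 104.2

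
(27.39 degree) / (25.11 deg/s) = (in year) 3.459e-08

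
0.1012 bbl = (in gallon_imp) 3.539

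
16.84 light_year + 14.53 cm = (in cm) 1.593e+19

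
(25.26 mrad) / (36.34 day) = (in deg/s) 4.61e-07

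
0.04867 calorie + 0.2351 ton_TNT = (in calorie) 2.351e+08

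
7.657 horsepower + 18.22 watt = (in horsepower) 7.681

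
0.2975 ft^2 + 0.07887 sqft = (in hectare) 3.497e-06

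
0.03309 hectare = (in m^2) 330.9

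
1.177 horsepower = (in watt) 877.7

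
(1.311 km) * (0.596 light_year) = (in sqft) 7.957e+19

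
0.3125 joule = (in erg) 3.125e+06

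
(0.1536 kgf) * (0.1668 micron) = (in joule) 2.513e-07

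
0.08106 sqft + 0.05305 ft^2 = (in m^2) 0.01246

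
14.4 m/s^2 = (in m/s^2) 14.4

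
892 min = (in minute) 892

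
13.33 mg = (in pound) 2.939e-05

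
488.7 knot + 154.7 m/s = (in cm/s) 4.061e+04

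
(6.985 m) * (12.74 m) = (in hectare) 0.008899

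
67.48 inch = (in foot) 5.623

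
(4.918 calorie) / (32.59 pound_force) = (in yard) 0.1552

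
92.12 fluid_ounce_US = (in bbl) 0.01714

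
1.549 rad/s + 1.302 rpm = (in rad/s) 1.685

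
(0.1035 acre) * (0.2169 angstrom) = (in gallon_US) 2.4e-06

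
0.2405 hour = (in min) 14.43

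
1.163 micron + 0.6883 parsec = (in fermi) 2.124e+31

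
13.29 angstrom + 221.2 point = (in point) 221.2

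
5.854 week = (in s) 3.54e+06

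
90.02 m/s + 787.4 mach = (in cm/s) 2.682e+07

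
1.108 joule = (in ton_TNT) 2.648e-10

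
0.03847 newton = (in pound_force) 0.008648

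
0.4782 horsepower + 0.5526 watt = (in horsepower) 0.4789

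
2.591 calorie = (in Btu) 0.01028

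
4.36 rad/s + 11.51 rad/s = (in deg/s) 909.3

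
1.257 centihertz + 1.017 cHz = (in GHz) 2.274e-11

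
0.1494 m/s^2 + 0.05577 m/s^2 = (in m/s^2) 0.2052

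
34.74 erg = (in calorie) 8.303e-07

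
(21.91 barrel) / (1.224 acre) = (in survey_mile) 4.37e-07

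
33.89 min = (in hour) 0.5648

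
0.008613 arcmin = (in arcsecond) 0.5168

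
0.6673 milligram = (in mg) 0.6673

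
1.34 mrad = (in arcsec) 276.4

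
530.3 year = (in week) 2.765e+04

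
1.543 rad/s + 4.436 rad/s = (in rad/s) 5.979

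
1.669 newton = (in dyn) 1.669e+05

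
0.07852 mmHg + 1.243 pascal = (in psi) 0.001699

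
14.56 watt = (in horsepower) 0.01953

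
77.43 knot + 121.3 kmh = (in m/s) 73.53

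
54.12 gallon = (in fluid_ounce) 6927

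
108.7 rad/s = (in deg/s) 6228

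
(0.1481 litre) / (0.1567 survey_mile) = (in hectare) 5.873e-11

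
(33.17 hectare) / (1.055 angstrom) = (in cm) 3.144e+17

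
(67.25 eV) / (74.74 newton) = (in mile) 8.958e-23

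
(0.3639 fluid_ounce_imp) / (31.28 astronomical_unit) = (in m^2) 2.21e-18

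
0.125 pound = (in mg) 5.67e+04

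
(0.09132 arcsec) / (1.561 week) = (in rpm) 4.478e-12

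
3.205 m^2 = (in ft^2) 34.5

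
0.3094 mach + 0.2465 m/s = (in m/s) 105.6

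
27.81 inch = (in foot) 2.318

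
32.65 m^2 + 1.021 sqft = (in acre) 0.008091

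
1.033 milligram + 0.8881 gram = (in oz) 0.03136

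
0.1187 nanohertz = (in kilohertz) 1.187e-13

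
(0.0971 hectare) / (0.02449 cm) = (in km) 3965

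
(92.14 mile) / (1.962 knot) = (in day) 1.7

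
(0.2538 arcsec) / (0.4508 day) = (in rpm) 3.017e-10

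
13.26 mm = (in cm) 1.326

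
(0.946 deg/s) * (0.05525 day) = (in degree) 4516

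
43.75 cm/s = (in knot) 0.8504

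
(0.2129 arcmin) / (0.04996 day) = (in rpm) 1.37e-07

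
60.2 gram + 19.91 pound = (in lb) 20.04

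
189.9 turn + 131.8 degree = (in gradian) 7.611e+04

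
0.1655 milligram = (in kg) 1.655e-07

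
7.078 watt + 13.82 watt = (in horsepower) 0.02802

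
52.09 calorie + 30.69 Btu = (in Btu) 30.9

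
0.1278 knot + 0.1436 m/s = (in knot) 0.4069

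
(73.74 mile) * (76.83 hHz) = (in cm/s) 9.118e+10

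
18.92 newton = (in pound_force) 4.253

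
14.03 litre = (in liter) 14.03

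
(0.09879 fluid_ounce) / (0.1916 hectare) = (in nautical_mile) 8.233e-13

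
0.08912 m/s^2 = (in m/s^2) 0.08912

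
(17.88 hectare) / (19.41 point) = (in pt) 7.402e+10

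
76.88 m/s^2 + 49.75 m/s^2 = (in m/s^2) 126.6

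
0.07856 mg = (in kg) 7.856e-08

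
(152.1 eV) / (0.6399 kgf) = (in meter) 3.883e-18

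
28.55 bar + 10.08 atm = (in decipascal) 3.876e+07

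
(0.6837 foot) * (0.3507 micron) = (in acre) 1.806e-11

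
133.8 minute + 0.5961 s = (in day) 0.09292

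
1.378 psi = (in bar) 0.09501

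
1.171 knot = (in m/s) 0.6024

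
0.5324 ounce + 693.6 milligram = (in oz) 0.5569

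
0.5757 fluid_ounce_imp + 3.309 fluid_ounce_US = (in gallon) 0.03017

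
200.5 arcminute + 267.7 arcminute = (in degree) 7.803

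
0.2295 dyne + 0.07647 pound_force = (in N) 0.3402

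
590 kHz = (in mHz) 5.9e+08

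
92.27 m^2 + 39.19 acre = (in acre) 39.21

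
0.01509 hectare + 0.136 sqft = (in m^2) 150.9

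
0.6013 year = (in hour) 5267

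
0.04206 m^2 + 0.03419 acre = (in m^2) 138.4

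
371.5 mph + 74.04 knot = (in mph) 456.7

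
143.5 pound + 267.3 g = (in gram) 6.536e+04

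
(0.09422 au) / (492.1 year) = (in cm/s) 90.83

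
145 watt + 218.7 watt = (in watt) 363.7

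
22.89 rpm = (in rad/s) 2.397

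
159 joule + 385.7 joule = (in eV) 3.4e+21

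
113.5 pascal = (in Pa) 113.5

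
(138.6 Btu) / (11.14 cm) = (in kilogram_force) 1.339e+05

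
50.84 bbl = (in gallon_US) 2135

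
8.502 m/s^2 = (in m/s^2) 8.502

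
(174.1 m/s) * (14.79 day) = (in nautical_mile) 1.201e+05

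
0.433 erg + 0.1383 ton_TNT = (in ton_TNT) 0.1383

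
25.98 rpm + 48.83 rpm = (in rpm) 74.81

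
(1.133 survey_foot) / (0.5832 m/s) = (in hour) 0.0001645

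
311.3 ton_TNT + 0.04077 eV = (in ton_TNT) 311.3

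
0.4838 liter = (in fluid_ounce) 16.36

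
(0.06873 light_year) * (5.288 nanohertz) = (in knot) 6.684e+06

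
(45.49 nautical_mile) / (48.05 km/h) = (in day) 0.07306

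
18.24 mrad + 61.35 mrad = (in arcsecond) 1.642e+04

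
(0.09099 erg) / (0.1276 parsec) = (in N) 2.311e-24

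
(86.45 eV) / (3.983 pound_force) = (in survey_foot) 2.565e-18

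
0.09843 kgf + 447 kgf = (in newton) 4385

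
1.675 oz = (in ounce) 1.675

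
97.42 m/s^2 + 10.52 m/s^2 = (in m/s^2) 107.9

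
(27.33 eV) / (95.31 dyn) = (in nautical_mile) 2.481e-18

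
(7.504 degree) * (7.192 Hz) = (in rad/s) 0.9419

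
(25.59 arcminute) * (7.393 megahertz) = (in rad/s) 5.503e+04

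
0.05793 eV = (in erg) 9.281e-14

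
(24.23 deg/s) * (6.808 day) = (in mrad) 2.488e+08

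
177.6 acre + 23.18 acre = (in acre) 200.8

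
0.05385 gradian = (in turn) 0.0001346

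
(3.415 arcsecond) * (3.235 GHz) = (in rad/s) 5.356e+04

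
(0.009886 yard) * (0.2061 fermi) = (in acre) 4.604e-22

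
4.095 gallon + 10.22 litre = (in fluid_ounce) 869.7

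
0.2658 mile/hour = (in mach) 0.000349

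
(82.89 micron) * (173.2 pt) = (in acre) 1.252e-09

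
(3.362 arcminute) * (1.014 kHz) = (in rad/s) 0.9917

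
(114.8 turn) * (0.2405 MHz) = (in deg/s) 9.939e+09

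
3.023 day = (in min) 4353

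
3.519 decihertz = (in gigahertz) 3.519e-10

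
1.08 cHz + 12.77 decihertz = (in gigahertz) 1.288e-09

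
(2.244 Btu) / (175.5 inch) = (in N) 531.1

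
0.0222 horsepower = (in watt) 16.55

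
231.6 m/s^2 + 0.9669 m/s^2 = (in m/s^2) 232.6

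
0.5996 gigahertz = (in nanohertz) 5.996e+17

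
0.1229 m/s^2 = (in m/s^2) 0.1229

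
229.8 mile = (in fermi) 3.698e+20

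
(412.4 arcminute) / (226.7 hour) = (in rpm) 1.404e-06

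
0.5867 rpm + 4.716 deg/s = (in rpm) 1.373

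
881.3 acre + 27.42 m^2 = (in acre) 881.3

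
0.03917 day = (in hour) 0.9401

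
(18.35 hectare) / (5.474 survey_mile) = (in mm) 2.083e+04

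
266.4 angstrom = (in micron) 0.02664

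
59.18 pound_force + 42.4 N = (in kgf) 31.17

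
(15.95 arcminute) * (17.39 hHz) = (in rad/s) 8.068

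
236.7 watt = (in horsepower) 0.3174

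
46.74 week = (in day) 327.2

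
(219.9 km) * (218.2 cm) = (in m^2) 4.798e+05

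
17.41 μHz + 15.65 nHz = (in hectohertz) 1.743e-07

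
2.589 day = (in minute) 3728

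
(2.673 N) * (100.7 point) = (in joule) 0.09496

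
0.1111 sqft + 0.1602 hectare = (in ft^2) 1.724e+04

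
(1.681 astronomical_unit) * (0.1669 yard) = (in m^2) 3.838e+10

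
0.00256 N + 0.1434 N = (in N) 0.146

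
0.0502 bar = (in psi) 0.7281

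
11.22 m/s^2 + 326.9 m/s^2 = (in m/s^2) 338.1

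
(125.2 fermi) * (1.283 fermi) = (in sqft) 1.729e-27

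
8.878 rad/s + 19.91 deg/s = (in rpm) 88.1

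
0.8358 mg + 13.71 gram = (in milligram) 1.371e+04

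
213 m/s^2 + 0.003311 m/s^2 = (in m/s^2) 213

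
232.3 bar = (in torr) 1.742e+05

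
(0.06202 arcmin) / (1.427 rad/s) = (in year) 4.009e-13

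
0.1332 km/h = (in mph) 0.08277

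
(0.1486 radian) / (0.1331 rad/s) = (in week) 1.846e-06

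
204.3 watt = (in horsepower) 0.274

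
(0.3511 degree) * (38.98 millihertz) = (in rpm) 0.002281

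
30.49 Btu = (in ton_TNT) 7.688e-06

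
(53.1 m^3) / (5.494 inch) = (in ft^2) 4096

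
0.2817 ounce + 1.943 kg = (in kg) 1.951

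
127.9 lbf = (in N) 568.9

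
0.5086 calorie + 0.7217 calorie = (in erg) 5.148e+07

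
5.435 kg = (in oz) 191.7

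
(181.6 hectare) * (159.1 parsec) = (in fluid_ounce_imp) 3.138e+29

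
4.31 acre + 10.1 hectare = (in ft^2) 1.275e+06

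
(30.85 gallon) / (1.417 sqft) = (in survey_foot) 2.91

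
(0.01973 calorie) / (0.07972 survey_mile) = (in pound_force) 0.0001446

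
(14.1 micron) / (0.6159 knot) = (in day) 5.151e-10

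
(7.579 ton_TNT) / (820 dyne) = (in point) 1.096e+16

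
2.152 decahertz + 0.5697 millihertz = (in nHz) 2.152e+10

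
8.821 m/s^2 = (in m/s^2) 8.821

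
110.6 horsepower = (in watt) 8.247e+04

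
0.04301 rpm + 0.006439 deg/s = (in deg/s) 0.2645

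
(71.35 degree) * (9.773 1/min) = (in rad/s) 0.2028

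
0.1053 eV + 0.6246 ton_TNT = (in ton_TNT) 0.6246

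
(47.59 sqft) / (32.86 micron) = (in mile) 83.6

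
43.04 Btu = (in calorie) 1.085e+04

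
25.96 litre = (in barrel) 0.1633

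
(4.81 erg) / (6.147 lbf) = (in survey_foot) 5.771e-08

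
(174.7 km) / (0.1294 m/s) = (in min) 2.25e+04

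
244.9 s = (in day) 0.002834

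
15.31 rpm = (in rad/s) 1.603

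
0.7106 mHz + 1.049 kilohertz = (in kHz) 1.049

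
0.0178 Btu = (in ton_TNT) 4.489e-09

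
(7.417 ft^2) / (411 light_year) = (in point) 5.023e-16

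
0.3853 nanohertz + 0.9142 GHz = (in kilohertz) 9.142e+05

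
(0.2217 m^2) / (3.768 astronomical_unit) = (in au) 2.629e-24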